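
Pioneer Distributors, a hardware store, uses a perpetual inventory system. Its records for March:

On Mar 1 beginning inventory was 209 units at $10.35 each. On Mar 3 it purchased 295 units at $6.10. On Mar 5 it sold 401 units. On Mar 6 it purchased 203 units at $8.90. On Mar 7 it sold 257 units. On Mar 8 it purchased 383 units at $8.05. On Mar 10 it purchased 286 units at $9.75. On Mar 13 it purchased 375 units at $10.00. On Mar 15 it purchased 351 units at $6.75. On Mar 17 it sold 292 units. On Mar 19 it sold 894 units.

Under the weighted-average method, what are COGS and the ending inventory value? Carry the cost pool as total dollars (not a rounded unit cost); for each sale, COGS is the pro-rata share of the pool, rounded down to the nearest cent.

After Mar 1: 209 on hand, pool $2,163.15 (≈ $10.3500 each)
After Mar 3: 504 on hand, pool $3,962.65 (≈ $7.8624 each)
Mar 5, sell 401: 401/504 × $3,962.65 → $3,152.82
After Mar 6: 306 on hand, pool $2,616.53 (≈ $8.5508 each)
Mar 7, sell 257: 257/306 × $2,616.53 → $2,197.54
After Mar 8: 432 on hand, pool $3,502.14 (≈ $8.1068 each)
After Mar 10: 718 on hand, pool $6,290.64 (≈ $8.7613 each)
After Mar 13: 1093 on hand, pool $10,040.64 (≈ $9.1863 each)
After Mar 15: 1444 on hand, pool $12,409.89 (≈ $8.5941 each)
Mar 17, sell 292: 292/1444 × $12,409.89 → $2,509.47
Mar 19, sell 894: 894/1152 × $9,900.42 → $7,683.13
Total COGS = $3,152.82 + $2,197.54 + $2,509.47 + $7,683.13 = $15,542.96
Ending inventory (cost pool remaining) = $2,217.29

COGS = $15,542.96; ending inventory = $2,217.29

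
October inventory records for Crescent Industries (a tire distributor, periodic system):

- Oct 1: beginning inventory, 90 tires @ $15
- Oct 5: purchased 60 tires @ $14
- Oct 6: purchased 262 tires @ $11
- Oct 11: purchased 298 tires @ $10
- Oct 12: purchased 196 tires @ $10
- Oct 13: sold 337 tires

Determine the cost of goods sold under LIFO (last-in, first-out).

Oct 13, 337 sold [LIFO — newest first]: 196 @ $10 + 141 @ $10 = $3,370
Ending inventory: 90 @ $15 + 60 @ $14 + 262 @ $11 + 157 @ $10 = $6,642
Check: goods available $10,012 = COGS $3,370 + ending $6,642

COGS = $3,370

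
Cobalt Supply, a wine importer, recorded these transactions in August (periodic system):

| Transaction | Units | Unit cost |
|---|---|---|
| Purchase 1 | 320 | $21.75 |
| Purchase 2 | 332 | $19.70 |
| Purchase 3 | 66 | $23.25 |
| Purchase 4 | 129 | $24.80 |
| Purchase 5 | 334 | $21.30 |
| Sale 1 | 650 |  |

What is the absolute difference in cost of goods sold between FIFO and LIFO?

FIFO COGS: 320 @ $21.75 + 330 @ $19.70 = $13,461.00
LIFO COGS: 334 @ $21.30 + 129 @ $24.80 + 66 @ $23.25 + 121 @ $19.70 = $14,231.60
Difference = |$13,461.00 − $14,231.60| = $770.60

$770.60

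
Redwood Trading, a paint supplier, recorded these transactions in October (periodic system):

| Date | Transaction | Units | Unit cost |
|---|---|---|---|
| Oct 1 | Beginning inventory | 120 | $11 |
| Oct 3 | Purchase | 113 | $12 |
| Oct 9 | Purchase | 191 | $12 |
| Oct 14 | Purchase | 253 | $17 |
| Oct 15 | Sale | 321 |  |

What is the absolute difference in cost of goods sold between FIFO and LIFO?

FIFO COGS: 120 @ $11 + 113 @ $12 + 88 @ $12 = $3,732
LIFO COGS: 253 @ $17 + 68 @ $12 = $5,117
Difference = |$3,732 − $5,117| = $1,385

$1,385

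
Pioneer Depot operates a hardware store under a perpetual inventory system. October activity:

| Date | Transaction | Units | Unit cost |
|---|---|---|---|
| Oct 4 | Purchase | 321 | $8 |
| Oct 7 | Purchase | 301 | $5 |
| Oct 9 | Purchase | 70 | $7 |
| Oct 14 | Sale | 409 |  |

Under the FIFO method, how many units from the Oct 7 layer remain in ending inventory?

Oct 14, 409 sold [FIFO — oldest first]: 321 @ $8 + 88 @ $5 = $3,008
Ending inventory: 213 @ $5 + 70 @ $7 = $1,555
Check: goods available $4,563 = COGS $3,008 + ending $1,555

213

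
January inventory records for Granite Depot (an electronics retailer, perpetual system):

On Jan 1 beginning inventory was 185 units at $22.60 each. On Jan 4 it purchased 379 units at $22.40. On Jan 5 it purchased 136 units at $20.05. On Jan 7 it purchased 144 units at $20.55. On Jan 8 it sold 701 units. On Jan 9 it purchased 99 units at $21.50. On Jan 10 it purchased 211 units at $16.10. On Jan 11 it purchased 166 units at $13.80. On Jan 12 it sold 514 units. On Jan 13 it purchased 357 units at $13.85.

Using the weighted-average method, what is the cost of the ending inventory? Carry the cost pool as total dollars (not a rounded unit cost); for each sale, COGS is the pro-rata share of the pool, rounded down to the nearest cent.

After Jan 1: 185 on hand, pool $4,181.00 (≈ $22.6000 each)
After Jan 4: 564 on hand, pool $12,670.60 (≈ $22.4656 each)
After Jan 5: 700 on hand, pool $15,397.40 (≈ $21.9963 each)
After Jan 7: 844 on hand, pool $18,356.60 (≈ $21.7495 each)
Jan 8, sell 701: 701/844 × $18,356.60 → $15,246.41
After Jan 9: 242 on hand, pool $5,238.69 (≈ $21.6475 each)
After Jan 10: 453 on hand, pool $8,635.79 (≈ $19.0636 each)
After Jan 11: 619 on hand, pool $10,926.59 (≈ $17.6520 each)
Jan 12, sell 514: 514/619 × $10,926.59 → $9,073.12
After Jan 13: 462 on hand, pool $6,797.92 (≈ $14.7141 each)
Total COGS = $15,246.41 + $9,073.12 = $24,319.53
Ending inventory (cost pool remaining) = $6,797.92
Check: goods available $31,117.45 = COGS $24,319.53 + ending $6,797.92

Ending inventory = $6,797.92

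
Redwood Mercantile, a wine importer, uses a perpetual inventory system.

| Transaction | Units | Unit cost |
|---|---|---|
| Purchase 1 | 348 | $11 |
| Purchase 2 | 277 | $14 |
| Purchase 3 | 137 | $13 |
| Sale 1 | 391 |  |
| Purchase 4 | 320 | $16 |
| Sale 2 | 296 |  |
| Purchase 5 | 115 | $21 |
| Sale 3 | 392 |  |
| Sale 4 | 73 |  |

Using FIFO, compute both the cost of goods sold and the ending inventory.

Sale 1 (391) [FIFO — oldest first]: 348 @ $11 + 43 @ $14 = $4,430
Sale 2 (296) [FIFO — oldest first]: 234 @ $14 + 62 @ $13 = $4,082
Sale 3 (392) [FIFO — oldest first]: 75 @ $13 + 317 @ $16 = $6,047
Sale 4 (73) [FIFO — oldest first]: 3 @ $16 + 70 @ $21 = $1,518
Total COGS = $4,430 + $4,082 + $6,047 + $1,518 = $16,077
Ending inventory: 45 @ $21 = $945

COGS = $16,077; ending inventory = $945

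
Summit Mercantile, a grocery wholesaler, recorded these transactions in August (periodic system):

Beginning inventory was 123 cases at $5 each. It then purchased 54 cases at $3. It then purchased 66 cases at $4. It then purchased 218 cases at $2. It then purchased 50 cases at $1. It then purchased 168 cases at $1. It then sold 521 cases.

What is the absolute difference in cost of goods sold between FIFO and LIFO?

$562

FIFO COGS: 123 @ $5 + 54 @ $3 + 66 @ $4 + 218 @ $2 + 50 @ $1 + 10 @ $1 = $1,537
LIFO COGS: 168 @ $1 + 50 @ $1 + 218 @ $2 + 66 @ $4 + 19 @ $3 = $975
Difference = |$1,537 − $975| = $562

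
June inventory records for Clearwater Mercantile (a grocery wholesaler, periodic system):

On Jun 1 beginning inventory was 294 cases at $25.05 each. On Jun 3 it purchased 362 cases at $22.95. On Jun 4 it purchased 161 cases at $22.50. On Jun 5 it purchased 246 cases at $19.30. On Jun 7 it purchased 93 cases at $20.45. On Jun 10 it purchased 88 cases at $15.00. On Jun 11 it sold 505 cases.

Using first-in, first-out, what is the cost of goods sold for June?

COGS = $12,207.15

Jun 11, 505 sold [FIFO — oldest first]: 294 @ $25.05 + 211 @ $22.95 = $12,207.15
Ending inventory: 151 @ $22.95 + 161 @ $22.50 + 246 @ $19.30 + 93 @ $20.45 + 88 @ $15.00 = $15,057.60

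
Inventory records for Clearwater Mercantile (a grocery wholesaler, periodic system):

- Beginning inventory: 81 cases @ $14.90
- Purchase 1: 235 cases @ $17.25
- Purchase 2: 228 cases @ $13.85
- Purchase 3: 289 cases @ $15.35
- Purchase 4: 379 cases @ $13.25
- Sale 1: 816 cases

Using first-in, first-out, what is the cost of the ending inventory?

Sale 1 (816) [FIFO — oldest first]: 81 @ $14.90 + 235 @ $17.25 + 228 @ $13.85 + 272 @ $15.35 = $12,593.65
Ending inventory: 17 @ $15.35 + 379 @ $13.25 = $5,282.70

Ending inventory = $5,282.70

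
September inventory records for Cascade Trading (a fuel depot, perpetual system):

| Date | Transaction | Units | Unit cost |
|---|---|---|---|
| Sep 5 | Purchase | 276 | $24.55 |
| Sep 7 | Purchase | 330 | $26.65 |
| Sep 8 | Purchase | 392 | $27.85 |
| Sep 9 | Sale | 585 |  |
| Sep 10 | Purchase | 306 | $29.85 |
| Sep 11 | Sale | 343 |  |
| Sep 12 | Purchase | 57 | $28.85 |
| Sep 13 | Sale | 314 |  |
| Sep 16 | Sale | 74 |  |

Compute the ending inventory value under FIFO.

Ending inventory = $1,298.25

Sep 9, 585 sold [FIFO — oldest first]: 276 @ $24.55 + 309 @ $26.65 = $15,010.65
Sep 11, 343 sold [FIFO — oldest first]: 21 @ $26.65 + 322 @ $27.85 = $9,527.35
Sep 13, 314 sold [FIFO — oldest first]: 70 @ $27.85 + 244 @ $29.85 = $9,232.90
Sep 16, 74 sold [FIFO — oldest first]: 62 @ $29.85 + 12 @ $28.85 = $2,196.90
Total COGS = $15,010.65 + $9,527.35 + $9,232.90 + $2,196.90 = $35,967.80
Ending inventory: 45 @ $28.85 = $1,298.25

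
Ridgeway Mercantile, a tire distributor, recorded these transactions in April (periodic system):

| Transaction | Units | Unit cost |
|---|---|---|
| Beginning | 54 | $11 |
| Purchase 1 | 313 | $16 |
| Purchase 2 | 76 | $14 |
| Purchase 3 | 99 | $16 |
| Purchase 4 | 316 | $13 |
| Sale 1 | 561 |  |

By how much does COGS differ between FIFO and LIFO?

FIFO COGS: 54 @ $11 + 313 @ $16 + 76 @ $14 + 99 @ $16 + 19 @ $13 = $8,497
LIFO COGS: 316 @ $13 + 99 @ $16 + 76 @ $14 + 70 @ $16 = $7,876
Difference = |$8,497 − $7,876| = $621

$621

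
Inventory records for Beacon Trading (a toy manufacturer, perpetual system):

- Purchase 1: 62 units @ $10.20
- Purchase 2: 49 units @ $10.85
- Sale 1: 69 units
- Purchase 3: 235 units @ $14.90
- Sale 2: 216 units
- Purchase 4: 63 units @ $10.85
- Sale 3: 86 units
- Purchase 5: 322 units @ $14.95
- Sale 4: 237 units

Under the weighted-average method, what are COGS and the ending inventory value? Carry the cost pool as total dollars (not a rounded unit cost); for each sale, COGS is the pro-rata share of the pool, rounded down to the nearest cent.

COGS = $8,355.78; ending inventory = $1,807.22

After Purchase 1: 62 on hand, pool $632.40 (≈ $10.2000 each)
After Purchase 2: 111 on hand, pool $1,164.05 (≈ $10.4869 each)
Sale 1, sell 69: 69/111 × $1,164.05 → $723.59
After Purchase 3: 277 on hand, pool $3,941.96 (≈ $14.2309 each)
Sale 2, sell 216: 216/277 × $3,941.96 → $3,073.87
After Purchase 4: 124 on hand, pool $1,551.64 (≈ $12.5132 each)
Sale 3, sell 86: 86/124 × $1,551.64 → $1,076.13
After Purchase 5: 360 on hand, pool $5,289.41 (≈ $14.6928 each)
Sale 4, sell 237: 237/360 × $5,289.41 → $3,482.19
Total COGS = $723.59 + $3,073.87 + $1,076.13 + $3,482.19 = $8,355.78
Ending inventory (cost pool remaining) = $1,807.22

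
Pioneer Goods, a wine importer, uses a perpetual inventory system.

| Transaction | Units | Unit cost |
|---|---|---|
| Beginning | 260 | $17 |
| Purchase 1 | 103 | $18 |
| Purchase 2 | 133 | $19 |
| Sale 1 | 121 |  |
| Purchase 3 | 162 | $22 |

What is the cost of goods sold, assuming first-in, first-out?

Sale 1 (121) [FIFO — oldest first]: 121 @ $17 = $2,057
Ending inventory: 139 @ $17 + 103 @ $18 + 133 @ $19 + 162 @ $22 = $10,308
Check: goods available $12,365 = COGS $2,057 + ending $10,308

COGS = $2,057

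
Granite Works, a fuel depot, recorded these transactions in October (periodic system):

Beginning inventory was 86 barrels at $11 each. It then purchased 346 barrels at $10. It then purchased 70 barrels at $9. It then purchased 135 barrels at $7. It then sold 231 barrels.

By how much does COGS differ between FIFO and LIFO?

$561

FIFO COGS: 86 @ $11 + 145 @ $10 = $2,396
LIFO COGS: 135 @ $7 + 70 @ $9 + 26 @ $10 = $1,835
Difference = |$2,396 − $1,835| = $561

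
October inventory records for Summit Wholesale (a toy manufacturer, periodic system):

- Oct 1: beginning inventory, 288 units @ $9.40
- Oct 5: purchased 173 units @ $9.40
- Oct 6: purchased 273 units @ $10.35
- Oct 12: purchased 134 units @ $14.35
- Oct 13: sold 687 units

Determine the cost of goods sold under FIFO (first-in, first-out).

COGS = $6,672.50

Oct 13, 687 sold [FIFO — oldest first]: 288 @ $9.40 + 173 @ $9.40 + 226 @ $10.35 = $6,672.50
Ending inventory: 47 @ $10.35 + 134 @ $14.35 = $2,409.35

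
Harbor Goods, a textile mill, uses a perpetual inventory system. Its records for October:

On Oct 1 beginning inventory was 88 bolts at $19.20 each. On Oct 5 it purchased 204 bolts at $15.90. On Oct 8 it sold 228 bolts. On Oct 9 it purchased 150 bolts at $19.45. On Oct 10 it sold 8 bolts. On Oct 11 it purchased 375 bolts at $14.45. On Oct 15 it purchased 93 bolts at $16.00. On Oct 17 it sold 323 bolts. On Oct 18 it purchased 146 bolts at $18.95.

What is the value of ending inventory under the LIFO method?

Ending inventory = $8,852.65

Oct 8, 228 sold [LIFO — newest first]: 204 @ $15.90 + 24 @ $19.20 = $3,704.40
Oct 10, 8 sold [LIFO — newest first]: 8 @ $19.45 = $155.60
Oct 17, 323 sold [LIFO — newest first]: 93 @ $16.00 + 230 @ $14.45 = $4,811.50
Total COGS = $3,704.40 + $155.60 + $4,811.50 = $8,671.50
Ending inventory: 64 @ $19.20 + 142 @ $19.45 + 145 @ $14.45 + 146 @ $18.95 = $8,852.65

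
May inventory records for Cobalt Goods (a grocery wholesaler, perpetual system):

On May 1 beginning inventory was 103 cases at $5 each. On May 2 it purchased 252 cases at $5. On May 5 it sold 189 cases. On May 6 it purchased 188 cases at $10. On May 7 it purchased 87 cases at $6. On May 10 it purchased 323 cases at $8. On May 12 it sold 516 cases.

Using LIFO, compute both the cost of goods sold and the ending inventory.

May 5, 189 sold [LIFO — newest first]: 189 @ $5 = $945
May 12, 516 sold [LIFO — newest first]: 323 @ $8 + 87 @ $6 + 106 @ $10 = $4,166
Total COGS = $945 + $4,166 = $5,111
Ending inventory: 103 @ $5 + 63 @ $5 + 82 @ $10 = $1,650

COGS = $5,111; ending inventory = $1,650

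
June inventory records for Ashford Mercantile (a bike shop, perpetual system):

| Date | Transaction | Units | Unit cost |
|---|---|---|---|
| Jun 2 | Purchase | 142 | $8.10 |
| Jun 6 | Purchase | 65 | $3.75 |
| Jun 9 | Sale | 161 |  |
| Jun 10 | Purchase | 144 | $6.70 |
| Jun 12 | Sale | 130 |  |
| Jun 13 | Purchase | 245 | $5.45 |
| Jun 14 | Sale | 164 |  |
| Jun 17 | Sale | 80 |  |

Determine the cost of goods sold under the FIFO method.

Jun 9, 161 sold [FIFO — oldest first]: 142 @ $8.10 + 19 @ $3.75 = $1,221.45
Jun 12, 130 sold [FIFO — oldest first]: 46 @ $3.75 + 84 @ $6.70 = $735.30
Jun 14, 164 sold [FIFO — oldest first]: 60 @ $6.70 + 104 @ $5.45 = $968.80
Jun 17, 80 sold [FIFO — oldest first]: 80 @ $5.45 = $436.00
Total COGS = $1,221.45 + $735.30 + $968.80 + $436.00 = $3,361.55
Ending inventory: 61 @ $5.45 = $332.45

COGS = $3,361.55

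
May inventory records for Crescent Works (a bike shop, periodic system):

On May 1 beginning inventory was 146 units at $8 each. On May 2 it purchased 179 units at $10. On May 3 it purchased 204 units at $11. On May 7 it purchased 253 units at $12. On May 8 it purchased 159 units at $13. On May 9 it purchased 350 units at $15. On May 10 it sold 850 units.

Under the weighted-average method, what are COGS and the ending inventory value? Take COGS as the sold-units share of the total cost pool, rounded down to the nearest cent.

May 10, sell 850: 850/1291 × $15,555.00 → $10,241.47
Ending inventory (cost pool remaining) = $5,313.53

COGS = $10,241.47; ending inventory = $5,313.53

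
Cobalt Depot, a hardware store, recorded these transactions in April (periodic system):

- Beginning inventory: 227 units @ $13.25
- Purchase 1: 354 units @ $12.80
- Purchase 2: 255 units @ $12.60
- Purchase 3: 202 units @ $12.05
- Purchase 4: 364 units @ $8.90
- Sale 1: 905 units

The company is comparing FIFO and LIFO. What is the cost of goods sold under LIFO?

FIFO COGS: 227 @ $13.25 + 354 @ $12.80 + 255 @ $12.60 + 69 @ $12.05 = $11,583.40
LIFO COGS: 364 @ $8.90 + 202 @ $12.05 + 255 @ $12.60 + 84 @ $12.80 = $9,961.90

COGS = $9,961.90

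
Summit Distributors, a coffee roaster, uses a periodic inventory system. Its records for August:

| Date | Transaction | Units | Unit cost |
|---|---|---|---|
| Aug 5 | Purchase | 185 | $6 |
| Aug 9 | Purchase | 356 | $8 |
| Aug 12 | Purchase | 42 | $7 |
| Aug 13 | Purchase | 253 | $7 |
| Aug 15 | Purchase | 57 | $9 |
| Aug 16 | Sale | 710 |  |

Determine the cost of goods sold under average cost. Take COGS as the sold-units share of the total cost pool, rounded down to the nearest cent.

Aug 16, sell 710: 710/893 × $6,536.00 → $5,196.59
Ending inventory (cost pool remaining) = $1,339.41

COGS = $5,196.59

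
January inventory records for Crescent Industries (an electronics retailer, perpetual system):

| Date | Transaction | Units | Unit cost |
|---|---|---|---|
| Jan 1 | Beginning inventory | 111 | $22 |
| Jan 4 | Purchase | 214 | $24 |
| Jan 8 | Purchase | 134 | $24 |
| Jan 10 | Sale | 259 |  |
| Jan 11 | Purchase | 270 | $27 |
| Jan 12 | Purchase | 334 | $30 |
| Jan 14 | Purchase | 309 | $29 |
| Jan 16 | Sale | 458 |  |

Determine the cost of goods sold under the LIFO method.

COGS = $19,647

Jan 10, 259 sold [LIFO — newest first]: 134 @ $24 + 125 @ $24 = $6,216
Jan 16, 458 sold [LIFO — newest first]: 309 @ $29 + 149 @ $30 = $13,431
Total COGS = $6,216 + $13,431 = $19,647
Ending inventory: 111 @ $22 + 89 @ $24 + 270 @ $27 + 185 @ $30 = $17,418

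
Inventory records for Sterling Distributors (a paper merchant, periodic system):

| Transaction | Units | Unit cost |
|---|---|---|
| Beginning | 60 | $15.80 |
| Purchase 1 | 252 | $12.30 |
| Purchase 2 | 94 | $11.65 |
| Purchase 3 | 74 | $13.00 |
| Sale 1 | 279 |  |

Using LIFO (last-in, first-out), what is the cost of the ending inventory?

Ending inventory = $2,682.30

Sale 1 (279) [LIFO — newest first]: 74 @ $13.00 + 94 @ $11.65 + 111 @ $12.30 = $3,422.40
Ending inventory: 60 @ $15.80 + 141 @ $12.30 = $2,682.30
Check: goods available $6,104.70 = COGS $3,422.40 + ending $2,682.30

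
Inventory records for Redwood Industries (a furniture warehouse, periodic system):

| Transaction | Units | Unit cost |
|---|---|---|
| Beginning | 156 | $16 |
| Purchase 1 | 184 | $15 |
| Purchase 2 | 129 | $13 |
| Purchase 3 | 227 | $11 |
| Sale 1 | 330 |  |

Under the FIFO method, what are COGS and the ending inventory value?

Sale 1 (330) [FIFO — oldest first]: 156 @ $16 + 174 @ $15 = $5,106
Ending inventory: 10 @ $15 + 129 @ $13 + 227 @ $11 = $4,324

COGS = $5,106; ending inventory = $4,324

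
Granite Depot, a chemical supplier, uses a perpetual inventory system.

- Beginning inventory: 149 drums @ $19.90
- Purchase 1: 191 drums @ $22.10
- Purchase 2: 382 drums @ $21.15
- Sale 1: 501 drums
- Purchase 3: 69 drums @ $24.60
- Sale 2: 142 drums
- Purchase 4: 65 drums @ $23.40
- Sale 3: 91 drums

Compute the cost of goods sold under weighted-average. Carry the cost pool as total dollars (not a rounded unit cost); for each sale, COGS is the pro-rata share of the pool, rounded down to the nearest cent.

COGS = $15,750.67

After Beginning: 149 on hand, pool $2,965.10 (≈ $19.9000 each)
After Purchase 1: 340 on hand, pool $7,186.20 (≈ $21.1359 each)
After Purchase 2: 722 on hand, pool $15,265.50 (≈ $21.1434 each)
Sale 1, sell 501: 501/722 × $15,265.50 → $10,592.81
After Purchase 3: 290 on hand, pool $6,370.09 (≈ $21.9658 each)
Sale 2, sell 142: 142/290 × $6,370.09 → $3,119.14
After Purchase 4: 213 on hand, pool $4,771.95 (≈ $22.4035 each)
Sale 3, sell 91: 91/213 × $4,771.95 → $2,038.72
Total COGS = $10,592.81 + $3,119.14 + $2,038.72 = $15,750.67
Ending inventory (cost pool remaining) = $2,733.23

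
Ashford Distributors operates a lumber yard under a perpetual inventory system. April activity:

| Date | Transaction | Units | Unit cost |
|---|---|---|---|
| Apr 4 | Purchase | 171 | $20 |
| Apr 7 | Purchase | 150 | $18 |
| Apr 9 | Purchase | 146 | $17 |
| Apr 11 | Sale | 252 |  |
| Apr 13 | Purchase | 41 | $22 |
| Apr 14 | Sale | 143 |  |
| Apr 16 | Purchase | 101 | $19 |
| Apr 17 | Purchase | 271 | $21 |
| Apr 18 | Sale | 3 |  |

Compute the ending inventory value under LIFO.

Apr 11, 252 sold [LIFO — newest first]: 146 @ $17 + 106 @ $18 = $4,390
Apr 14, 143 sold [LIFO — newest first]: 41 @ $22 + 44 @ $18 + 58 @ $20 = $2,854
Apr 18, 3 sold [LIFO — newest first]: 3 @ $21 = $63
Total COGS = $4,390 + $2,854 + $63 = $7,307
Ending inventory: 113 @ $20 + 101 @ $19 + 268 @ $21 = $9,807

Ending inventory = $9,807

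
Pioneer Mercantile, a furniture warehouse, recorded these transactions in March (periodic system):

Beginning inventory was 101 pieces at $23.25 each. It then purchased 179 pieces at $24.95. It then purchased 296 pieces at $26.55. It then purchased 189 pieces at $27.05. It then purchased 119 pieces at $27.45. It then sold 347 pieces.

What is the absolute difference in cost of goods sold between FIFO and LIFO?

FIFO COGS: 101 @ $23.25 + 179 @ $24.95 + 67 @ $26.55 = $8,593.15
LIFO COGS: 119 @ $27.45 + 189 @ $27.05 + 39 @ $26.55 = $9,414.45
Difference = |$8,593.15 − $9,414.45| = $821.30

$821.30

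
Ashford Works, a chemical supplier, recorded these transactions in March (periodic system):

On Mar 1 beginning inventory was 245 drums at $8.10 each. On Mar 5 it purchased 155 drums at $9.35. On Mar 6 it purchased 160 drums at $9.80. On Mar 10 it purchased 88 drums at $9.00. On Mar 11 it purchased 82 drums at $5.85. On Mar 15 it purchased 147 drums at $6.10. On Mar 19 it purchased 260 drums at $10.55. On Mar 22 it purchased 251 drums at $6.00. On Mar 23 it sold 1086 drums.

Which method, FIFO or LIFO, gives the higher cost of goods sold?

FIFO COGS: 245 @ $8.10 + 155 @ $9.35 + 160 @ $9.80 + 88 @ $9.00 + 82 @ $5.85 + 147 @ $6.10 + 209 @ $10.55 = $9,375.10
LIFO COGS: 251 @ $6.00 + 260 @ $10.55 + 147 @ $6.10 + 82 @ $5.85 + 88 @ $9.00 + 160 @ $9.80 + 98 @ $9.35 = $8,901.70

FIFO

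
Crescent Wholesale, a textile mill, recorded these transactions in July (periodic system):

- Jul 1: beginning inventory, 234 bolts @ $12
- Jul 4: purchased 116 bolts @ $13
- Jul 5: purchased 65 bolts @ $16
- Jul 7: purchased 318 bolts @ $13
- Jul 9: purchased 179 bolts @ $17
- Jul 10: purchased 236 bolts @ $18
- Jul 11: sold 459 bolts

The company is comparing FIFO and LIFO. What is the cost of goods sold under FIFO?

FIFO COGS: 234 @ $12 + 116 @ $13 + 65 @ $16 + 44 @ $13 = $5,928
LIFO COGS: 236 @ $18 + 179 @ $17 + 44 @ $13 = $7,863

COGS = $5,928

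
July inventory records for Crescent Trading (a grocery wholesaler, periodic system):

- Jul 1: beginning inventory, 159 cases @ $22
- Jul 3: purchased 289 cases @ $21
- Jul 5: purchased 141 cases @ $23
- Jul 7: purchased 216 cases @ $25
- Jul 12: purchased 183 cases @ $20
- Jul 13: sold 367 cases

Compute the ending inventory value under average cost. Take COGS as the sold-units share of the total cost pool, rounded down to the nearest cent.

Jul 13, sell 367: 367/988 × $21,870.00 → $8,123.77
Ending inventory (cost pool remaining) = $13,746.23

Ending inventory = $13,746.23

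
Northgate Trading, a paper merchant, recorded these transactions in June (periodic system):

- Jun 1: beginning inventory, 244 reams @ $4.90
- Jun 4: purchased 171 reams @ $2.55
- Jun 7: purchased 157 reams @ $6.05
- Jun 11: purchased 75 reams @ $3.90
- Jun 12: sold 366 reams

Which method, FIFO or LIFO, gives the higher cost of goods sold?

LIFO

FIFO COGS: 244 @ $4.90 + 122 @ $2.55 = $1,506.70
LIFO COGS: 75 @ $3.90 + 157 @ $6.05 + 134 @ $2.55 = $1,584.05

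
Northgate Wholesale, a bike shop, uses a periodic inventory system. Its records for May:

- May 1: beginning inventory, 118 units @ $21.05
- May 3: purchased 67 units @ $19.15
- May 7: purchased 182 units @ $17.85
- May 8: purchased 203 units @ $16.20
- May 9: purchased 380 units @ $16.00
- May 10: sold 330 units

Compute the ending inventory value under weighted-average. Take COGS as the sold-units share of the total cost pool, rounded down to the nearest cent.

May 10, sell 330: 330/950 × $16,384.25 → $5,691.37
Ending inventory (cost pool remaining) = $10,692.88

Ending inventory = $10,692.88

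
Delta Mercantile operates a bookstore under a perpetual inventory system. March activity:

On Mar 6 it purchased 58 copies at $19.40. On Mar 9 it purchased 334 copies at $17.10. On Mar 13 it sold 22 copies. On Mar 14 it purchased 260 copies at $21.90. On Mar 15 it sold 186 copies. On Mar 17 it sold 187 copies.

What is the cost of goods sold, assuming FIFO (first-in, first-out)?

Mar 13, 22 sold [FIFO — oldest first]: 22 @ $19.40 = $426.80
Mar 15, 186 sold [FIFO — oldest first]: 36 @ $19.40 + 150 @ $17.10 = $3,263.40
Mar 17, 187 sold [FIFO — oldest first]: 184 @ $17.10 + 3 @ $21.90 = $3,212.10
Total COGS = $426.80 + $3,263.40 + $3,212.10 = $6,902.30
Ending inventory: 257 @ $21.90 = $5,628.30
Check: goods available $12,530.60 = COGS $6,902.30 + ending $5,628.30

COGS = $6,902.30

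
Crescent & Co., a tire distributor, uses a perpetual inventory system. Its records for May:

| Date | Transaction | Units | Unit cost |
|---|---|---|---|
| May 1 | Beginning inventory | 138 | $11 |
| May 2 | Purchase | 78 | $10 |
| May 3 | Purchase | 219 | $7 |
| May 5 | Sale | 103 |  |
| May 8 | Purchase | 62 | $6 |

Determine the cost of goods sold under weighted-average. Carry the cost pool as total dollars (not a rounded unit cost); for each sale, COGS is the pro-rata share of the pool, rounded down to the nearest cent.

After May 1: 138 on hand, pool $1,518.00 (≈ $11.0000 each)
After May 2: 216 on hand, pool $2,298.00 (≈ $10.6389 each)
After May 3: 435 on hand, pool $3,831.00 (≈ $8.8069 each)
May 5, sell 103: 103/435 × $3,831.00 → $907.11
After May 8: 394 on hand, pool $3,295.89 (≈ $8.3652 each)
Ending inventory (cost pool remaining) = $3,295.89

COGS = $907.11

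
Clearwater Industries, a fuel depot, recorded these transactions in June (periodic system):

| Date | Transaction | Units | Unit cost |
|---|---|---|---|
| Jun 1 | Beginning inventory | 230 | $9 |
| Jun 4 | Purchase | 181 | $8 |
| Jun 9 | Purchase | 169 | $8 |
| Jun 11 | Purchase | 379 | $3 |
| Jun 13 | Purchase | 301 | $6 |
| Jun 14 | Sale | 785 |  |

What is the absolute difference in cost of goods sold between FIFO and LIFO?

$1,702

FIFO COGS: 230 @ $9 + 181 @ $8 + 169 @ $8 + 205 @ $3 = $5,485
LIFO COGS: 301 @ $6 + 379 @ $3 + 105 @ $8 = $3,783
Difference = |$5,485 − $3,783| = $1,702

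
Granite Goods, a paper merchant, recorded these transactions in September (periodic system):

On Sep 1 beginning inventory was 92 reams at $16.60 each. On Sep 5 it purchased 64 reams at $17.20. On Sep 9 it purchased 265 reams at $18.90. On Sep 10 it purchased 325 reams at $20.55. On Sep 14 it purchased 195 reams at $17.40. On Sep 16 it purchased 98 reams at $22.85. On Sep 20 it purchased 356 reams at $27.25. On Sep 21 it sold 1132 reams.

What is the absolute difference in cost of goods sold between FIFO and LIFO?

FIFO COGS: 92 @ $16.60 + 64 @ $17.20 + 265 @ $18.90 + 325 @ $20.55 + 195 @ $17.40 + 98 @ $22.85 + 93 @ $27.25 = $22,481.80
LIFO COGS: 356 @ $27.25 + 98 @ $22.85 + 195 @ $17.40 + 325 @ $20.55 + 158 @ $18.90 = $24,998.25
Difference = |$22,481.80 − $24,998.25| = $2,516.45

$2,516.45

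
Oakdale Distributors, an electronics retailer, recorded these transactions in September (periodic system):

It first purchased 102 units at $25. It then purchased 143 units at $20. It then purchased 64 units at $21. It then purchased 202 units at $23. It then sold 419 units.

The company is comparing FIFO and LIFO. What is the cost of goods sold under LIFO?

COGS = $9,100

FIFO COGS: 102 @ $25 + 143 @ $20 + 64 @ $21 + 110 @ $23 = $9,284
LIFO COGS: 202 @ $23 + 64 @ $21 + 143 @ $20 + 10 @ $25 = $9,100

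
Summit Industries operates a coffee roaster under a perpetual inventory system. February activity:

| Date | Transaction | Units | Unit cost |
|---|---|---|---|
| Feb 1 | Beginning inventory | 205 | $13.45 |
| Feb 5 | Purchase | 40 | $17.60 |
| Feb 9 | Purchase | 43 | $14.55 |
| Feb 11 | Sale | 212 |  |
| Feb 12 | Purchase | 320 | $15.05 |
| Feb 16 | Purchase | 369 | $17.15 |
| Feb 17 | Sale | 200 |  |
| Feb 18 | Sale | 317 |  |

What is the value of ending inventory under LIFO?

Feb 11, 212 sold [LIFO — newest first]: 43 @ $14.55 + 40 @ $17.60 + 129 @ $13.45 = $3,064.70
Feb 17, 200 sold [LIFO — newest first]: 200 @ $17.15 = $3,430.00
Feb 18, 317 sold [LIFO — newest first]: 169 @ $17.15 + 148 @ $15.05 = $5,125.75
Total COGS = $3,064.70 + $3,430.00 + $5,125.75 = $11,620.45
Ending inventory: 76 @ $13.45 + 172 @ $15.05 = $3,610.80

Ending inventory = $3,610.80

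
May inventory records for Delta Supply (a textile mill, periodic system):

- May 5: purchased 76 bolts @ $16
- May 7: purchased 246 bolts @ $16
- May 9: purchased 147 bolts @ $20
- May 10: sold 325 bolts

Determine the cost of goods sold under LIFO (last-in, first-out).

May 10, 325 sold [LIFO — newest first]: 147 @ $20 + 178 @ $16 = $5,788
Ending inventory: 76 @ $16 + 68 @ $16 = $2,304

COGS = $5,788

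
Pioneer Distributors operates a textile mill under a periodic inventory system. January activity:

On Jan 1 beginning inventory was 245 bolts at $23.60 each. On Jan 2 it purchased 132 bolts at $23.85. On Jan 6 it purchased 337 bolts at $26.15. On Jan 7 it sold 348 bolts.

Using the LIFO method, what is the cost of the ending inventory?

Ending inventory = $8,667.85

Jan 7, 348 sold [LIFO — newest first]: 337 @ $26.15 + 11 @ $23.85 = $9,074.90
Ending inventory: 245 @ $23.60 + 121 @ $23.85 = $8,667.85
Check: goods available $17,742.75 = COGS $9,074.90 + ending $8,667.85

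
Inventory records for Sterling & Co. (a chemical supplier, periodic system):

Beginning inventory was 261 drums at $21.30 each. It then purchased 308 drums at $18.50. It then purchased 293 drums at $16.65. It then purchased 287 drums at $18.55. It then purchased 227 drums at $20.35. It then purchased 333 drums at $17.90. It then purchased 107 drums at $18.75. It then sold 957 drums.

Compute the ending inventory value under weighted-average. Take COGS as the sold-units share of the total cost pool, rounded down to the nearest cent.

Sale 1, sell 957: 957/1816 × $34,046.00 → $17,941.64
Ending inventory (cost pool remaining) = $16,104.36

Ending inventory = $16,104.36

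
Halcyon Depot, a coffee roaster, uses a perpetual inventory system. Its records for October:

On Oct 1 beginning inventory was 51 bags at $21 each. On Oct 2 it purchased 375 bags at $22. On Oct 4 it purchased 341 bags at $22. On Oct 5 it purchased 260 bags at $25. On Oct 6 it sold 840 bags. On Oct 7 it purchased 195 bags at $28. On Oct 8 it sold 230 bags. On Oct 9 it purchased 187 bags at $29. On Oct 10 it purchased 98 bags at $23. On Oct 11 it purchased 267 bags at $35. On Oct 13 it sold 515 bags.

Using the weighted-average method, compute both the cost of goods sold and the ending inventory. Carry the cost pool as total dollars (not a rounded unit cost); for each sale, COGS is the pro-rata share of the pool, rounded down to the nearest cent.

After Oct 1: 51 on hand, pool $1,071.00 (≈ $21.0000 each)
After Oct 2: 426 on hand, pool $9,321.00 (≈ $21.8803 each)
After Oct 4: 767 on hand, pool $16,823.00 (≈ $21.9335 each)
After Oct 5: 1027 on hand, pool $23,323.00 (≈ $22.7098 each)
Oct 6, sell 840: 840/1027 × $23,323.00 → $19,076.26
After Oct 7: 382 on hand, pool $9,706.74 (≈ $25.4103 each)
Oct 8, sell 230: 230/382 × $9,706.74 → $5,844.37
After Oct 9: 339 on hand, pool $9,285.37 (≈ $27.3905 each)
After Oct 10: 437 on hand, pool $11,539.37 (≈ $26.4059 each)
After Oct 11: 704 on hand, pool $20,884.37 (≈ $29.6653 each)
Oct 13, sell 515: 515/704 × $20,884.37 → $15,277.62
Total COGS = $19,076.26 + $5,844.37 + $15,277.62 = $40,198.25
Ending inventory (cost pool remaining) = $5,606.75
Check: goods available $45,805.00 = COGS $40,198.25 + ending $5,606.75

COGS = $40,198.25; ending inventory = $5,606.75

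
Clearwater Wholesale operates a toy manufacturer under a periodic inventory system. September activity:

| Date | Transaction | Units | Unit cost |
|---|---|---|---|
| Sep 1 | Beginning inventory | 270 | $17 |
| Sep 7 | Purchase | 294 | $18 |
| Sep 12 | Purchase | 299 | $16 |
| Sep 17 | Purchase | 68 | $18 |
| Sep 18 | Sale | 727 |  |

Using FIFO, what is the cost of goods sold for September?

COGS = $12,490

Sep 18, 727 sold [FIFO — oldest first]: 270 @ $17 + 294 @ $18 + 163 @ $16 = $12,490
Ending inventory: 136 @ $16 + 68 @ $18 = $3,400
Check: goods available $15,890 = COGS $12,490 + ending $3,400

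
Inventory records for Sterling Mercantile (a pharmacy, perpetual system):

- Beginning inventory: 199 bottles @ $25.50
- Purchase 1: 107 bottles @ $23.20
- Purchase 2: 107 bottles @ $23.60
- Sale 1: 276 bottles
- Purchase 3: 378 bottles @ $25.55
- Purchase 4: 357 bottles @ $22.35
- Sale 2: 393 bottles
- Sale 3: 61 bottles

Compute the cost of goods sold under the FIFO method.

Sale 1 (276) [FIFO — oldest first]: 199 @ $25.50 + 77 @ $23.20 = $6,860.90
Sale 2 (393) [FIFO — oldest first]: 30 @ $23.20 + 107 @ $23.60 + 256 @ $25.55 = $9,762.00
Sale 3 (61) [FIFO — oldest first]: 61 @ $25.55 = $1,558.55
Total COGS = $6,860.90 + $9,762.00 + $1,558.55 = $18,181.45
Ending inventory: 61 @ $25.55 + 357 @ $22.35 = $9,537.50

COGS = $18,181.45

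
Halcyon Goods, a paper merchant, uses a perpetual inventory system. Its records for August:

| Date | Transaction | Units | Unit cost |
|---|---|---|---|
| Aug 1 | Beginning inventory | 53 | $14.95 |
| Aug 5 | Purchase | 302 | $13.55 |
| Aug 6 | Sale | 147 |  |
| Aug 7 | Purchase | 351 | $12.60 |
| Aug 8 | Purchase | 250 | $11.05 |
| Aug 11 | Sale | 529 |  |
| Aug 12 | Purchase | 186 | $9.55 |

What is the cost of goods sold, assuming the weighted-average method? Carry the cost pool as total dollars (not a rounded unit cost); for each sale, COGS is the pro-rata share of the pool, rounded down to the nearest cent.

After Aug 1: 53 on hand, pool $792.35 (≈ $14.9500 each)
After Aug 5: 355 on hand, pool $4,884.45 (≈ $13.7590 each)
Aug 6, sell 147: 147/355 × $4,884.45 → $2,022.57
After Aug 7: 559 on hand, pool $7,284.48 (≈ $13.0313 each)
After Aug 8: 809 on hand, pool $10,046.98 (≈ $12.4190 each)
Aug 11, sell 529: 529/809 × $10,046.98 → $6,569.65
After Aug 12: 466 on hand, pool $5,253.63 (≈ $11.2739 each)
Total COGS = $2,022.57 + $6,569.65 = $8,592.22
Ending inventory (cost pool remaining) = $5,253.63

COGS = $8,592.22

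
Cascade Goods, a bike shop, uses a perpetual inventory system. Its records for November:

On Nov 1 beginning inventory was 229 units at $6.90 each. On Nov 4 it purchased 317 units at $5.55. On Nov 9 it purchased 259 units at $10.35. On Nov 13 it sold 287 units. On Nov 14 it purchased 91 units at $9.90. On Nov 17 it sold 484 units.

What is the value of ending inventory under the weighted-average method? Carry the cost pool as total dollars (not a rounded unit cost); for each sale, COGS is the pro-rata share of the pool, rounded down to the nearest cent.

After Nov 1: 229 on hand, pool $1,580.10 (≈ $6.9000 each)
After Nov 4: 546 on hand, pool $3,339.45 (≈ $6.1162 each)
After Nov 9: 805 on hand, pool $6,020.10 (≈ $7.4784 each)
Nov 13, sell 287: 287/805 × $6,020.10 → $2,146.29
After Nov 14: 609 on hand, pool $4,774.71 (≈ $7.8402 each)
Nov 17, sell 484: 484/609 × $4,774.71 → $3,794.67
Total COGS = $2,146.29 + $3,794.67 = $5,940.96
Ending inventory (cost pool remaining) = $980.04
Check: goods available $6,921.00 = COGS $5,940.96 + ending $980.04

Ending inventory = $980.04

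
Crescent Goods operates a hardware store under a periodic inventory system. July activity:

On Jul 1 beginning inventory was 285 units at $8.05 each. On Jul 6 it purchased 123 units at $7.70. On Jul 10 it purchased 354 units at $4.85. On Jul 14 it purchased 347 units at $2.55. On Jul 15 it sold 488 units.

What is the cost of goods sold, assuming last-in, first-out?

Jul 15, 488 sold [LIFO — newest first]: 347 @ $2.55 + 141 @ $4.85 = $1,568.70
Ending inventory: 285 @ $8.05 + 123 @ $7.70 + 213 @ $4.85 = $4,274.40
Check: goods available $5,843.10 = COGS $1,568.70 + ending $4,274.40

COGS = $1,568.70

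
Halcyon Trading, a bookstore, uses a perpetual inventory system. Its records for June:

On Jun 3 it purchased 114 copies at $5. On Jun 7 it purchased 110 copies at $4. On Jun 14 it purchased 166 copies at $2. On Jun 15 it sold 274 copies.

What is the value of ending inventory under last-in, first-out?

Ending inventory = $578

Jun 15, 274 sold [LIFO — newest first]: 166 @ $2 + 108 @ $4 = $764
Ending inventory: 114 @ $5 + 2 @ $4 = $578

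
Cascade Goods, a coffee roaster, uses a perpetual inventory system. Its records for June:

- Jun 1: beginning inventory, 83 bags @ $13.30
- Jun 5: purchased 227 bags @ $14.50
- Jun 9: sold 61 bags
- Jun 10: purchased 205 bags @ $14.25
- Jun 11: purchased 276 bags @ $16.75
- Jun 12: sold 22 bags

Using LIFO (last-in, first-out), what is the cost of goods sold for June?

COGS = $1,253.00

Jun 9, 61 sold [LIFO — newest first]: 61 @ $14.50 = $884.50
Jun 12, 22 sold [LIFO — newest first]: 22 @ $16.75 = $368.50
Total COGS = $884.50 + $368.50 = $1,253.00
Ending inventory: 83 @ $13.30 + 166 @ $14.50 + 205 @ $14.25 + 254 @ $16.75 = $10,686.65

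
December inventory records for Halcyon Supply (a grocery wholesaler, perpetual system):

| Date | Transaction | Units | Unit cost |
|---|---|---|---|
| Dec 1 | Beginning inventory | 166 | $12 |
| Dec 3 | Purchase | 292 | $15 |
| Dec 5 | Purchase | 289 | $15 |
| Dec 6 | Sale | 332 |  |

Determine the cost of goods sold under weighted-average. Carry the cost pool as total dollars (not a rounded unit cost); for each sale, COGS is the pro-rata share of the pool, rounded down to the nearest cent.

After Dec 1: 166 on hand, pool $1,992.00 (≈ $12.0000 each)
After Dec 3: 458 on hand, pool $6,372.00 (≈ $13.9127 each)
After Dec 5: 747 on hand, pool $10,707.00 (≈ $14.3333 each)
Dec 6, sell 332: 332/747 × $10,707.00 → $4,758.66
Ending inventory (cost pool remaining) = $5,948.34

COGS = $4,758.66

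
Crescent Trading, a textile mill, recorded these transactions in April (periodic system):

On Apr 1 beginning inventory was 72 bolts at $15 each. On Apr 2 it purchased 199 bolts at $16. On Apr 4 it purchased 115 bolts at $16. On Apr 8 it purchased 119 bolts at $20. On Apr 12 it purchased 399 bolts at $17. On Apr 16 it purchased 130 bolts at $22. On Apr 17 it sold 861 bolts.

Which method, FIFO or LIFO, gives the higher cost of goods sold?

FIFO COGS: 72 @ $15 + 199 @ $16 + 115 @ $16 + 119 @ $20 + 356 @ $17 = $14,536
LIFO COGS: 130 @ $22 + 399 @ $17 + 119 @ $20 + 115 @ $16 + 98 @ $16 = $15,431

LIFO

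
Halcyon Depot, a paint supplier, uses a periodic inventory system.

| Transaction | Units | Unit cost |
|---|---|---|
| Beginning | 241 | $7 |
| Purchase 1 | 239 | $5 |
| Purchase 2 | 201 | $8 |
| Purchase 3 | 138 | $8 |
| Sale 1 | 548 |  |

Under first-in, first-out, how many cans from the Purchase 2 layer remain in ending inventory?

Sale 1 (548) [FIFO — oldest first]: 241 @ $7 + 239 @ $5 + 68 @ $8 = $3,426
Ending inventory: 133 @ $8 + 138 @ $8 = $2,168
Check: goods available $5,594 = COGS $3,426 + ending $2,168

133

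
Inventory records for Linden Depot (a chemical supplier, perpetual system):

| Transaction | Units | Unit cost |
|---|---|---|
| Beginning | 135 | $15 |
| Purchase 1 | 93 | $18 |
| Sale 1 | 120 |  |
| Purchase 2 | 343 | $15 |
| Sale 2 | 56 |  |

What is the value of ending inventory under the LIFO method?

Ending inventory = $5,925

Sale 1 (120) [LIFO — newest first]: 93 @ $18 + 27 @ $15 = $2,079
Sale 2 (56) [LIFO — newest first]: 56 @ $15 = $840
Total COGS = $2,079 + $840 = $2,919
Ending inventory: 108 @ $15 + 287 @ $15 = $5,925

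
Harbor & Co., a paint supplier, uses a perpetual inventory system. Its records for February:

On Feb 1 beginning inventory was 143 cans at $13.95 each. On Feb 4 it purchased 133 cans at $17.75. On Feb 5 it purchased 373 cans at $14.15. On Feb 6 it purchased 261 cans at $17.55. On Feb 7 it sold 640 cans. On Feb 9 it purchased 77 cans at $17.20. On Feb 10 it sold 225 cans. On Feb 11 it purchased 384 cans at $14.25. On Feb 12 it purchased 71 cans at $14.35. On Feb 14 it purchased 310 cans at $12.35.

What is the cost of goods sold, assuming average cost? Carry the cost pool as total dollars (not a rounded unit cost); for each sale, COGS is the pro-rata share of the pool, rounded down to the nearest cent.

COGS = $13,590.09

After Feb 1: 143 on hand, pool $1,994.85 (≈ $13.9500 each)
After Feb 4: 276 on hand, pool $4,355.60 (≈ $15.7812 each)
After Feb 5: 649 on hand, pool $9,633.55 (≈ $14.8437 each)
After Feb 6: 910 on hand, pool $14,214.10 (≈ $15.6199 each)
Feb 7, sell 640: 640/910 × $14,214.10 → $9,996.72
After Feb 9: 347 on hand, pool $5,541.78 (≈ $15.9705 each)
Feb 10, sell 225: 225/347 × $5,541.78 → $3,593.37
After Feb 11: 506 on hand, pool $7,420.41 (≈ $14.6648 each)
After Feb 12: 577 on hand, pool $8,439.26 (≈ $14.6261 each)
After Feb 14: 887 on hand, pool $12,267.76 (≈ $13.8306 each)
Total COGS = $9,996.72 + $3,593.37 = $13,590.09
Ending inventory (cost pool remaining) = $12,267.76
Check: goods available $25,857.85 = COGS $13,590.09 + ending $12,267.76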